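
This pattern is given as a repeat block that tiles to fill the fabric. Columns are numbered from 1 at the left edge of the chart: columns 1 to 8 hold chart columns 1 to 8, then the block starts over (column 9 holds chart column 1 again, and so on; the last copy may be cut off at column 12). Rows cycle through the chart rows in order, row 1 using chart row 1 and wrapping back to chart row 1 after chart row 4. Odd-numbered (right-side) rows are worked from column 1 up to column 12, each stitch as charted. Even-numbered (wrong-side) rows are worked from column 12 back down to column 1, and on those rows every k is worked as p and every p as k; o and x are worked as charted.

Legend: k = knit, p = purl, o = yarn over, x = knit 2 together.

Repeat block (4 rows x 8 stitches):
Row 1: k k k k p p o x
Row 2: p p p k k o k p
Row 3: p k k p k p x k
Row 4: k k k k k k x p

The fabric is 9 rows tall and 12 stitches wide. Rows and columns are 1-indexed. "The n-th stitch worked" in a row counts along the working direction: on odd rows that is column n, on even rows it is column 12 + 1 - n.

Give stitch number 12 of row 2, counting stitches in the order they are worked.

== STITCH ==
k

Derivation:
Row 2: (2-1) mod 4 = 1, so use chart row 2. Even row -> WS.
Chart row 2 tiled across columns 1-12: p p p k k o k p p p p k
WS: work from column 12 back to column 1 (reverse the tiled row), swapping k<->p (o and x unchanged).
Row 2 as worked: p k k k k p o p p k k k
Counting 12 along the worked row gives k.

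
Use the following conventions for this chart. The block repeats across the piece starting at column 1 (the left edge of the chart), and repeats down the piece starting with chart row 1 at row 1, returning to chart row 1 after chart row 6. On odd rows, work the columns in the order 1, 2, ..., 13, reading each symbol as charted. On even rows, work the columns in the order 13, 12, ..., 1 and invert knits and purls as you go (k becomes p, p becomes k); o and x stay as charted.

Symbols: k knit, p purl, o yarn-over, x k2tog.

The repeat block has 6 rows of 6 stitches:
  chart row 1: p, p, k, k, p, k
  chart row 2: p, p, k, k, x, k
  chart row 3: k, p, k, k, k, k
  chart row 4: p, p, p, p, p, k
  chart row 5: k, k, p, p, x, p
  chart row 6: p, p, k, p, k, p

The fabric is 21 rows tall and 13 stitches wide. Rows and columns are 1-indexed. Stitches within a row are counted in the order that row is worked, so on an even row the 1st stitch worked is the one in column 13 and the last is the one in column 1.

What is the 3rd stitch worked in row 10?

For row 10: chart row = ((10-1) mod 6) + 1 = 4; this is a WS (even) row.
Chart row 4 tiled across columns 1-13: p p p p p k p p p p p k p
WS row: flip the tiled sequence (start at column 13) and apply k<->p; o and x stay.
Row 10 as worked: k p k k k k k p k k k k k
Stitch 3 in working order -> k

== STITCH ==
k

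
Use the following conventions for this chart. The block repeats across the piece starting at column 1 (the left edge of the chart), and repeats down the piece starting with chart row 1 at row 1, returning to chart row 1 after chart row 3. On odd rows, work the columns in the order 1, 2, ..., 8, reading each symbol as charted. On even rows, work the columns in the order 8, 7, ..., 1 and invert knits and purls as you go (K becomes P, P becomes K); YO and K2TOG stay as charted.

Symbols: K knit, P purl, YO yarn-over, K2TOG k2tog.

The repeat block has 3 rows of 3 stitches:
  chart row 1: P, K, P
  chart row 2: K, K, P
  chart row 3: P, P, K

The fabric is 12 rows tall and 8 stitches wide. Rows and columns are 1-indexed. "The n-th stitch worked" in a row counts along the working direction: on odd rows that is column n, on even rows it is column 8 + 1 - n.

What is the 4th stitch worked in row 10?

For row 10: chart row = ((10-1) mod 3) + 1 = 1; this is a WS (even) row.
Chart row 1 tiled across columns 1-8: P K P P K P P K
WS row: flip the tiled sequence (start at column 8) and apply K<->P; YO and K2TOG stay.
Row 10 as worked: P K K P K K P K
Stitch 4 in working order -> P

== STITCH ==
P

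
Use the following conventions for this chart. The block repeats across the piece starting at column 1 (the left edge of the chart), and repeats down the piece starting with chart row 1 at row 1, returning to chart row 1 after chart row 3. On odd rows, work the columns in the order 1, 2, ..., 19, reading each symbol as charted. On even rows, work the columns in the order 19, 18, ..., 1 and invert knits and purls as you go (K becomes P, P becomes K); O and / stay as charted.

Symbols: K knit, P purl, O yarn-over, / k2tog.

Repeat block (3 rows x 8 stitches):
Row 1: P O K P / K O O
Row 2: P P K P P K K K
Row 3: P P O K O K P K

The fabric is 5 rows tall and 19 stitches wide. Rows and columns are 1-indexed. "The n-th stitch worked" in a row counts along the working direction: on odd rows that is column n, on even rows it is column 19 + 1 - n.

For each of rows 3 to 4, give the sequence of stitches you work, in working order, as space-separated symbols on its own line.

Row 3: chart row 3, RS - tile across columns 1-19 and work as-is.
Row 4: chart row 1, WS - tiled (columns 1-19): P O K P / K O O P O K P / K O O P O K; work from column 19 back to 1 with K<->P swapped.

Result:
P P O K O K P K P P O K O K P K P P O
P O K O O P / K P O K O O P / K P O K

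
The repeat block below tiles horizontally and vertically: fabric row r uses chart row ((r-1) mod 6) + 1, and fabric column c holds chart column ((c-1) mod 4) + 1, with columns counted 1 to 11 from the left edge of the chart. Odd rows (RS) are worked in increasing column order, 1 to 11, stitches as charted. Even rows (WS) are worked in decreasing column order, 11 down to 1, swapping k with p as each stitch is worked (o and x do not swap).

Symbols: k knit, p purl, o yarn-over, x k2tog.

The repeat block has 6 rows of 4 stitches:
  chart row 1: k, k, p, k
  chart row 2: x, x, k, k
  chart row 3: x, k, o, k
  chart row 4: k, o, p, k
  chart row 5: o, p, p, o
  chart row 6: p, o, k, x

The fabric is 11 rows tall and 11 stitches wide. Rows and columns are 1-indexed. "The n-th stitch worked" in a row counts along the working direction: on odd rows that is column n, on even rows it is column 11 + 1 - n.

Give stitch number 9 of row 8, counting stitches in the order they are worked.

== STITCH ==
p

Derivation:
For row 8: chart row = ((8-1) mod 6) + 1 = 2; this is a WS (even) row.
Chart row 2 tiled across columns 1-11: x x k k x x k k x x k
Wrong side: read the tiled row from column 11 down to 1 and exchange k with p (leave o, x).
Row 8 as worked: p x x p p x x p p x x
The 9th stitch worked is p.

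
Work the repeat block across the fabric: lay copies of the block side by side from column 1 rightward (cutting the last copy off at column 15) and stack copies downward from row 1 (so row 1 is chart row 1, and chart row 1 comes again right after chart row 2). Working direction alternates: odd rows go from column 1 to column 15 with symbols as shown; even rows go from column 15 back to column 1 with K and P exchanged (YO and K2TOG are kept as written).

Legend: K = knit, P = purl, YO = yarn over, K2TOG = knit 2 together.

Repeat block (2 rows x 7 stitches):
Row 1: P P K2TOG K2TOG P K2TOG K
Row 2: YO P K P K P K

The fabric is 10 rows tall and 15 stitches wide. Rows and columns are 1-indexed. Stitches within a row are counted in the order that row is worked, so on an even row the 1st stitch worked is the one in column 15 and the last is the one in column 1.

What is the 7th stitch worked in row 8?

Stitch:
K

Derivation:
Row 8: (8-1) mod 2 = 1, so use chart row 2. Even row -> WS.
Chart row 2 tiled across columns 1-15: YO P K P K P K YO P K P K P K YO
WS row: flip the tiled sequence (start at column 15) and apply K<->P; YO and K2TOG stay.
Row 8 as worked: YO P K P K P K YO P K P K P K YO
Stitch 7 in working order -> K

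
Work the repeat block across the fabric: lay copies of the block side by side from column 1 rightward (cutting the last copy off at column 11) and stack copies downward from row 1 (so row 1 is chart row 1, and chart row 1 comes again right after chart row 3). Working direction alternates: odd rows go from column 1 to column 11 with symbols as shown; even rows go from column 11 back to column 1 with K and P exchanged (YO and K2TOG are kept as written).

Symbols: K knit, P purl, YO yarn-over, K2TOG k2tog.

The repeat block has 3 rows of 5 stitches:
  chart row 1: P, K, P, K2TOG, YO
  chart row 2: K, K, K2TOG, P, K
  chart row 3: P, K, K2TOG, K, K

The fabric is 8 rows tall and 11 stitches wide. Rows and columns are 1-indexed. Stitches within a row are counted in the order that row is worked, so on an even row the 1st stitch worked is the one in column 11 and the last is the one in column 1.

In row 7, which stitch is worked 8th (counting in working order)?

Result:
P

Derivation:
For row 7: chart row = ((7-1) mod 3) + 1 = 1; this is a RS (odd) row.
Chart row 1 tiled across columns 1-11: P K P K2TOG YO P K P K2TOG YO P
Right side: take the tiled row as-is (worked left to right from column 1).
Stitch 8 in working order -> P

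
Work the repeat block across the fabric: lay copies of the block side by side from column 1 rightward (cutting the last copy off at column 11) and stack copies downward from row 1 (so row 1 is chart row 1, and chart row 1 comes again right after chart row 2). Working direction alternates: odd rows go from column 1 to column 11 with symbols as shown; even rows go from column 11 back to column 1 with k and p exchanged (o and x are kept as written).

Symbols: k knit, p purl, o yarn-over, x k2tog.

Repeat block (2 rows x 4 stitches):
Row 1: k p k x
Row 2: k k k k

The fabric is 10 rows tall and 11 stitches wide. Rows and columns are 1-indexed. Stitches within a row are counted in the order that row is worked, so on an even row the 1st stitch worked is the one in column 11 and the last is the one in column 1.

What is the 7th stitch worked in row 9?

Row 9 uses chart row ((9-1) mod 2)+1 = 1. Row 9 is odd, so RS.
Chart row 1 tiled across columns 1-11: k p k x k p k x k p k
RS: work column 1 to column 11, symbols as charted — the tiled row is the row as worked.
The 7th stitch worked is k.

Result:
k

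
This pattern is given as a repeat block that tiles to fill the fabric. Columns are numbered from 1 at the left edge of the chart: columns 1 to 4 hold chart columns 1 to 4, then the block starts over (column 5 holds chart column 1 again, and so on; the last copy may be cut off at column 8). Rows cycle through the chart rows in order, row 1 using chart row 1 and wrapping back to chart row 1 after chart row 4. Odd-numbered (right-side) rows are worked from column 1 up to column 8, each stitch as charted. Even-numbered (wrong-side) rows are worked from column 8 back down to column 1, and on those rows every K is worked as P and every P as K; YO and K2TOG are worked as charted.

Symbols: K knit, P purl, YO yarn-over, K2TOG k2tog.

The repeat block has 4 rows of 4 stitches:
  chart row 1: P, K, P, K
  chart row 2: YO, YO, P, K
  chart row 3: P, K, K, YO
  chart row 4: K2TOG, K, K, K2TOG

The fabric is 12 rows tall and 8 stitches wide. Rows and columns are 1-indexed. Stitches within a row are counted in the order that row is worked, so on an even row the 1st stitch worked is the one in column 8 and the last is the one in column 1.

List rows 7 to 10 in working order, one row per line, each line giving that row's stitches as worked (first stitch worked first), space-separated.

== ROWS AS WORKED ==
P K K YO P K K YO
K2TOG P P K2TOG K2TOG P P K2TOG
P K P K P K P K
P K YO YO P K YO YO

Derivation:
Row 7: chart row 3, RS - tile across columns 1-8 and work as-is.
Row 8: chart row 4, WS - tiled (columns 1-8): K2TOG K K K2TOG K2TOG K K K2TOG; work from column 8 back to 1 with K<->P swapped.
Row 9: chart row 1, RS - tile across columns 1-8 and work as-is.
Row 10: chart row 2, WS - tiled (columns 1-8): YO YO P K YO YO P K; work from column 8 back to 1 with K<->P swapped.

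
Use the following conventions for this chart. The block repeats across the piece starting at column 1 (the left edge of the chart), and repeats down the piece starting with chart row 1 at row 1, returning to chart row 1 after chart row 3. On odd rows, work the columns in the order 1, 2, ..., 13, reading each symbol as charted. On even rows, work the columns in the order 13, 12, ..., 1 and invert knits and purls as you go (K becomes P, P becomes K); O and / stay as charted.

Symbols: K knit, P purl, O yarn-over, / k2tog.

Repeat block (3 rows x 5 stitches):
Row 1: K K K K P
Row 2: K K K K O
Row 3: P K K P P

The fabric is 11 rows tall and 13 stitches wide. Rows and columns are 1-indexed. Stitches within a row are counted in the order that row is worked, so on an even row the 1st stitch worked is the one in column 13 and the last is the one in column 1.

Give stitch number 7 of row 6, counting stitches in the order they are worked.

Row 6 uses chart row ((6-1) mod 3)+1 = 3. Row 6 is even, so WS.
Chart row 3 tiled across columns 1-13: P K K P P P K K P P P K K
Wrong side: read the tiled row from column 13 down to 1 and exchange K with P (leave O, /).
Row 6 as worked: P P K K K P P K K K P P K
Counting 7 along the worked row gives P.

Result:
P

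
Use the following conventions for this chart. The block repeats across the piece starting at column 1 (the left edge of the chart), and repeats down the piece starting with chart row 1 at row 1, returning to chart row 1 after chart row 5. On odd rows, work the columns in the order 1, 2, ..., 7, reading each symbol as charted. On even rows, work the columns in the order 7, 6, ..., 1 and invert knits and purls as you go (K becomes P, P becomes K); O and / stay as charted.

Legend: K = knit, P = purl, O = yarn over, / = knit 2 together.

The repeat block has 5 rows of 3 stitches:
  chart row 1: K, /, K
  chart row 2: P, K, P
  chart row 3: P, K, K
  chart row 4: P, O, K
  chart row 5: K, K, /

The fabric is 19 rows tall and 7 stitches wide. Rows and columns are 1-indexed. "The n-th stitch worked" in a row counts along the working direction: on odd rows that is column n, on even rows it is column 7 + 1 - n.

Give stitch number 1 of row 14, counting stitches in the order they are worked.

Stitch:
K

Derivation:
Row 14 uses chart row ((14-1) mod 5)+1 = 4. Row 14 is even, so WS.
Chart row 4 tiled across columns 1-7: P O K P O K P
WS row: flip the tiled sequence (start at column 7) and apply K<->P; O and / stay.
Row 14 as worked: K P O K P O K
The 1st stitch worked is K.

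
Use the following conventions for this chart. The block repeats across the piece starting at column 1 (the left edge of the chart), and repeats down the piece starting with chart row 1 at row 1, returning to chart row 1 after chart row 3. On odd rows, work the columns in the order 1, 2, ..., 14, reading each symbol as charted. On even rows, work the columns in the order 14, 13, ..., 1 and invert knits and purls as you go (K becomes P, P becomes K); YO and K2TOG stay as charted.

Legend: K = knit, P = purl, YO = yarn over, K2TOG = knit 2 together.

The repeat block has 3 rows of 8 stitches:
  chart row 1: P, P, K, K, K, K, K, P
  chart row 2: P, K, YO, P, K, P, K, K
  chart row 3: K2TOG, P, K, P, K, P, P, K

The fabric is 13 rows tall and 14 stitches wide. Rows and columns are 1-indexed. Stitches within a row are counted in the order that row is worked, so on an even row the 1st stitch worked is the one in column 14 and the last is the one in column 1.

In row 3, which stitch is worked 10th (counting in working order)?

Row 3 uses chart row ((3-1) mod 3)+1 = 3. Row 3 is odd, so RS.
Chart row 3 tiled across columns 1-14: K2TOG P K P K P P K K2TOG P K P K P
RS row: no reversal, no swap; stitch n worked = column n.
Counting 10 along the worked row gives P.

== STITCH ==
P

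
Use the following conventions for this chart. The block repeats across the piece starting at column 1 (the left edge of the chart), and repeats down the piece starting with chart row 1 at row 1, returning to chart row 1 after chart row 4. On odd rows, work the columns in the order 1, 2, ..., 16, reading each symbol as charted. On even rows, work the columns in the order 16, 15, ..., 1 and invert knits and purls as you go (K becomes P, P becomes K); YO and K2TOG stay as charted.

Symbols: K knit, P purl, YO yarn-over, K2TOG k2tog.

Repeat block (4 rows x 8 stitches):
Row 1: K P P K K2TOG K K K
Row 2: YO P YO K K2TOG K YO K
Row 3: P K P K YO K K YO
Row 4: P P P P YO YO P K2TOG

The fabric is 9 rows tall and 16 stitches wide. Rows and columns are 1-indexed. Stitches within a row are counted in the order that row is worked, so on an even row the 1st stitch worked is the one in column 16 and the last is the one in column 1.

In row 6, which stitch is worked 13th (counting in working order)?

Stitch:
P

Derivation:
Row 6: (6-1) mod 4 = 1, so use chart row 2. Even row -> WS.
Chart row 2 tiled across columns 1-16: YO P YO K K2TOG K YO K YO P YO K K2TOG K YO K
WS: work from column 16 back to column 1 (reverse the tiled row), swapping K<->P (YO and K2TOG unchanged).
Row 6 as worked: P YO P K2TOG P YO K YO P YO P K2TOG P YO K YO
The 13th stitch worked is P.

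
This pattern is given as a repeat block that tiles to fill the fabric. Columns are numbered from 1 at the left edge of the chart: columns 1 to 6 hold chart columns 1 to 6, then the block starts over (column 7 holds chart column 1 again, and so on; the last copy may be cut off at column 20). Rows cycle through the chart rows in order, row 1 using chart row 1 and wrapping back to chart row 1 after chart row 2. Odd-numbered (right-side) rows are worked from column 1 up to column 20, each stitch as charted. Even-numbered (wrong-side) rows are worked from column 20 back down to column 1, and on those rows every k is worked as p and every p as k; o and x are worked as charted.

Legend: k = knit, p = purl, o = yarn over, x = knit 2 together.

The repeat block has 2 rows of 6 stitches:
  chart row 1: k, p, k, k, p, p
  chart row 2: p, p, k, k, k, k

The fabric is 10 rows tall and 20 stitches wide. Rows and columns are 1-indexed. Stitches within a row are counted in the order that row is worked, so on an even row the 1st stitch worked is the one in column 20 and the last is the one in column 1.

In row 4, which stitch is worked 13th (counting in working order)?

Stitch:
k

Derivation:
Row 4: (4-1) mod 2 = 1, so use chart row 2. Even row -> WS.
Chart row 2 tiled across columns 1-20: p p k k k k p p k k k k p p k k k k p p
WS row: flip the tiled sequence (start at column 20) and apply k<->p; o and x stay.
Row 4 as worked: k k p p p p k k p p p p k k p p p p k k
Counting 13 along the worked row gives k.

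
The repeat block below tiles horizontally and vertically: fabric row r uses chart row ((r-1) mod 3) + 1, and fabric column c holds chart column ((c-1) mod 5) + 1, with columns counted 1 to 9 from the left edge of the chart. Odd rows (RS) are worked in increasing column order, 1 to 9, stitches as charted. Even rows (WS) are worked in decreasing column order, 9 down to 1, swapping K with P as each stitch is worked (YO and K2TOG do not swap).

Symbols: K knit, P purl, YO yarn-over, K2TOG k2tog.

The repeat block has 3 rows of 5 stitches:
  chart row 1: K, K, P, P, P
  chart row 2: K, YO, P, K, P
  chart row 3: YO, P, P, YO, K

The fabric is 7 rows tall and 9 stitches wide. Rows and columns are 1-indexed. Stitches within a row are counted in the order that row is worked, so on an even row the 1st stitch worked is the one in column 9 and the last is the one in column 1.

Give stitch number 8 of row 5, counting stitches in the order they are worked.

== STITCH ==
P

Derivation:
Row 5 uses chart row ((5-1) mod 3)+1 = 2. Row 5 is odd, so RS.
Chart row 2 tiled across columns 1-9: K YO P K P K YO P K
RS row: no reversal, no swap; stitch n worked = column n.
Stitch 8 in working order -> P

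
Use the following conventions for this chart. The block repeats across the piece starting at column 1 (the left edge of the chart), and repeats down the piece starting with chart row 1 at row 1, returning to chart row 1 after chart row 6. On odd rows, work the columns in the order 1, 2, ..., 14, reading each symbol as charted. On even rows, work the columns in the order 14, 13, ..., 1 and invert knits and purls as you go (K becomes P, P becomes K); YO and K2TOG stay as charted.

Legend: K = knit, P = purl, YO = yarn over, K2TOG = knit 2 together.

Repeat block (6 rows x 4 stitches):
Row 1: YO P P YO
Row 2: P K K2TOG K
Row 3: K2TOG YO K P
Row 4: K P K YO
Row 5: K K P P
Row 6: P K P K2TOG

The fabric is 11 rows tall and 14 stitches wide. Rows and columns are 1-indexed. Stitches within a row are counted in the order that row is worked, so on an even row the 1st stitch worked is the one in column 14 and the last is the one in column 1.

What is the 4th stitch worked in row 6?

Result:
K

Derivation:
Row 6 uses chart row ((6-1) mod 6)+1 = 6. Row 6 is even, so WS.
Chart row 6 tiled across columns 1-14: P K P K2TOG P K P K2TOG P K P K2TOG P K
WS row: flip the tiled sequence (start at column 14) and apply K<->P; YO and K2TOG stay.
Row 6 as worked: P K K2TOG K P K K2TOG K P K K2TOG K P K
Stitch 4 in working order -> K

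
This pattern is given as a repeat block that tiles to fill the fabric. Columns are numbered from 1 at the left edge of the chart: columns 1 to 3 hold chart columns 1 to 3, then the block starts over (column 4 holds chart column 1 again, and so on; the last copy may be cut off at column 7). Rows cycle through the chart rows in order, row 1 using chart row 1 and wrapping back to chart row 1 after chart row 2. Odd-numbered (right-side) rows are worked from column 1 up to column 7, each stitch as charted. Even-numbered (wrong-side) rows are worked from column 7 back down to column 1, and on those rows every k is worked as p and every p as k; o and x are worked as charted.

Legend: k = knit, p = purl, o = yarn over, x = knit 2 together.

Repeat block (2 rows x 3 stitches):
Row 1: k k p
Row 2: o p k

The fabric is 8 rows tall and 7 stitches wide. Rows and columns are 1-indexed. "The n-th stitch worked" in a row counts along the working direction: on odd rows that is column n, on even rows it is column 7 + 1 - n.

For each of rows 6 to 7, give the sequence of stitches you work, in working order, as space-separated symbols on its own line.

== ROWS AS WORKED ==
o p k o p k o
k k p k k p k

Derivation:
Row 6: chart row 2, WS - tiled (columns 1-7): o p k o p k o; work from column 7 back to 1 with k<->p swapped.
Row 7: chart row 1, RS - tile across columns 1-7 and work as-is.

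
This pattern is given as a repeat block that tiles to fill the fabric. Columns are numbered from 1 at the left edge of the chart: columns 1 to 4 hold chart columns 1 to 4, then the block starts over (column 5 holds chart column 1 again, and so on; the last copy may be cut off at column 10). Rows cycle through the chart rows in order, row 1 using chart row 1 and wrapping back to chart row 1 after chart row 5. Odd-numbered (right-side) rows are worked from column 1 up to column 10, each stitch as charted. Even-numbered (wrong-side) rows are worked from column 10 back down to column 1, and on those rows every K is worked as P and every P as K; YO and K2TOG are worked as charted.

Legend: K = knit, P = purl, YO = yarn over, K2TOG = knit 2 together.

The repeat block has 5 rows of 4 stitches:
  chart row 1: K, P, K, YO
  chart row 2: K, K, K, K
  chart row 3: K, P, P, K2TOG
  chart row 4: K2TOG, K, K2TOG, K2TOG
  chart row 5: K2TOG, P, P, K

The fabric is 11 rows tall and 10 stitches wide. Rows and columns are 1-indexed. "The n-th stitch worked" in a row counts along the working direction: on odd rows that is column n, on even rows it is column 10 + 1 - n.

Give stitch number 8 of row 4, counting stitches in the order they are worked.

Row 4 uses chart row ((4-1) mod 5)+1 = 4. Row 4 is even, so WS.
Chart row 4 tiled across columns 1-10: K2TOG K K2TOG K2TOG K2TOG K K2TOG K2TOG K2TOG K
WS row: flip the tiled sequence (start at column 10) and apply K<->P; YO and K2TOG stay.
Row 4 as worked: P K2TOG K2TOG K2TOG P K2TOG K2TOG K2TOG P K2TOG
The 8th stitch worked is K2TOG.

Stitch:
K2TOG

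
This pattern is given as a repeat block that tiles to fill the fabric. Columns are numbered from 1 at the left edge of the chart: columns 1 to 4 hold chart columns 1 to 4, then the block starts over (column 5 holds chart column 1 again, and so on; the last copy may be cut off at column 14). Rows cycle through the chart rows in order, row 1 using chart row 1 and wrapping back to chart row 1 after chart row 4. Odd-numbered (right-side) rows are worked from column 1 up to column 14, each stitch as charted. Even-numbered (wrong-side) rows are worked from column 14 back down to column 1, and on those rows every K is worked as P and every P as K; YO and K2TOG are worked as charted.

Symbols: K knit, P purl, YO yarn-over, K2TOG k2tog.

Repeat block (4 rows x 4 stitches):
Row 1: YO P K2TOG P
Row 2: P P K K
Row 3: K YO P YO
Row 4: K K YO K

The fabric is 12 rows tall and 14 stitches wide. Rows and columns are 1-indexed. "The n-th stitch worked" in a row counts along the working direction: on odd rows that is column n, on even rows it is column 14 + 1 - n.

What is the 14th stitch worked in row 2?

For row 2: chart row = ((2-1) mod 4) + 1 = 2; this is a WS (even) row.
Chart row 2 tiled across columns 1-14: P P K K P P K K P P K K P P
WS row: flip the tiled sequence (start at column 14) and apply K<->P; YO and K2TOG stay.
Row 2 as worked: K K P P K K P P K K P P K K
Stitch 14 in working order -> K

== STITCH ==
K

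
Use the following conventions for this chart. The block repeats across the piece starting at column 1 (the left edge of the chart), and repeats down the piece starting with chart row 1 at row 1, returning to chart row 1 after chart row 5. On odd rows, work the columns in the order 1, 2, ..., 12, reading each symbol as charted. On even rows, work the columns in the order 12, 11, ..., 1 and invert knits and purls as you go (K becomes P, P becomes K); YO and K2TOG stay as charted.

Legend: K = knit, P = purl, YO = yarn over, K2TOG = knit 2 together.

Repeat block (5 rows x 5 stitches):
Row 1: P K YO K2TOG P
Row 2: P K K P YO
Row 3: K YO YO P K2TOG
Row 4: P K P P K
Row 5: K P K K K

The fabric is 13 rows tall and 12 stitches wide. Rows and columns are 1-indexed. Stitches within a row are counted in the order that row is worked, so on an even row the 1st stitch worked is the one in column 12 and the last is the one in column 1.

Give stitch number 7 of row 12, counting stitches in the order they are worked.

For row 12: chart row = ((12-1) mod 5) + 1 = 2; this is a WS (even) row.
Chart row 2 tiled across columns 1-12: P K K P YO P K K P YO P K
WS row: flip the tiled sequence (start at column 12) and apply K<->P; YO and K2TOG stay.
Row 12 as worked: P K YO K P P K YO K P P K
Stitch 7 in working order -> K

== STITCH ==
K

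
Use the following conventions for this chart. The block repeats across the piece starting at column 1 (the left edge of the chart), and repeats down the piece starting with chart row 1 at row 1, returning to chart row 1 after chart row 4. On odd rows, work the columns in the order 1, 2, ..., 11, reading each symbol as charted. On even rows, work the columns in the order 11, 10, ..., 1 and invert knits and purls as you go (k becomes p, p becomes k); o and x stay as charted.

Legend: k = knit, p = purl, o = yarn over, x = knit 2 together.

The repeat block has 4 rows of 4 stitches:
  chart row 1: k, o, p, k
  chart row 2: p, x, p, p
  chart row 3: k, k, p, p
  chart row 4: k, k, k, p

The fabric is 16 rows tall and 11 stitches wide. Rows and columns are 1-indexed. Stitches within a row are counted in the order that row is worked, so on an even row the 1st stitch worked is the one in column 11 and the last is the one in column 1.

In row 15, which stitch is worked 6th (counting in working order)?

Stitch:
k

Derivation:
For row 15: chart row = ((15-1) mod 4) + 1 = 3; this is a RS (odd) row.
Chart row 3 tiled across columns 1-11: k k p p k k p p k k p
RS row: no reversal, no swap; stitch n worked = column n.
Stitch 6 in working order -> k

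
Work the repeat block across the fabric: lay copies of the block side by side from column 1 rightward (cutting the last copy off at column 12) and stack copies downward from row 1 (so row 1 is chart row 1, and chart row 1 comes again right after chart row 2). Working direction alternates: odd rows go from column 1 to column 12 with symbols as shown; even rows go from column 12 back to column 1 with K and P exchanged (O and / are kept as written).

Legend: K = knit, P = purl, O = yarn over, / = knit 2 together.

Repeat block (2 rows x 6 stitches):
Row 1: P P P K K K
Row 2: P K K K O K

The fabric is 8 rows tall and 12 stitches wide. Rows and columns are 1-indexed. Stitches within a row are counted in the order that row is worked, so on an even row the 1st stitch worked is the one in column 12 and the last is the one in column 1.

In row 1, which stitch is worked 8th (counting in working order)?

Row 1 uses chart row ((1-1) mod 2)+1 = 1. Row 1 is odd, so RS.
Chart row 1 tiled across columns 1-12: P P P K K K P P P K K K
RS row: no reversal, no swap; stitch n worked = column n.
Counting 8 along the worked row gives P.

== STITCH ==
P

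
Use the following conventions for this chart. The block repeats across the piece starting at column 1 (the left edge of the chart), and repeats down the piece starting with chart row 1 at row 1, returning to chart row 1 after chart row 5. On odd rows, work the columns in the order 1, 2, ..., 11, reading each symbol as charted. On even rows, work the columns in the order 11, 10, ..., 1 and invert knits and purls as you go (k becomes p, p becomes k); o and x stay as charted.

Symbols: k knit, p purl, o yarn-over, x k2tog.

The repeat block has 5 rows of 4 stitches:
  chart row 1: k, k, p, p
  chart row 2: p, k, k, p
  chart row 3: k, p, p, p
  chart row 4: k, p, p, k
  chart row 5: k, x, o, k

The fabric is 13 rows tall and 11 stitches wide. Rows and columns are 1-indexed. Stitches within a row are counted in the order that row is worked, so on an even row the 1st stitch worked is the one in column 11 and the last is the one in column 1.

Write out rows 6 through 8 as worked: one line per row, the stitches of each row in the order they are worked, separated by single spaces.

Rows as worked:
k p p k k p p k k p p
p k k p p k k p p k k
k k p k k k p k k k p

Derivation:
Row 6: chart row 1, WS - tiled (columns 1-11): k k p p k k p p k k p; work from column 11 back to 1 with k<->p swapped.
Row 7: chart row 2, RS - tile across columns 1-11 and work as-is.
Row 8: chart row 3, WS - tiled (columns 1-11): k p p p k p p p k p p; work from column 11 back to 1 with k<->p swapped.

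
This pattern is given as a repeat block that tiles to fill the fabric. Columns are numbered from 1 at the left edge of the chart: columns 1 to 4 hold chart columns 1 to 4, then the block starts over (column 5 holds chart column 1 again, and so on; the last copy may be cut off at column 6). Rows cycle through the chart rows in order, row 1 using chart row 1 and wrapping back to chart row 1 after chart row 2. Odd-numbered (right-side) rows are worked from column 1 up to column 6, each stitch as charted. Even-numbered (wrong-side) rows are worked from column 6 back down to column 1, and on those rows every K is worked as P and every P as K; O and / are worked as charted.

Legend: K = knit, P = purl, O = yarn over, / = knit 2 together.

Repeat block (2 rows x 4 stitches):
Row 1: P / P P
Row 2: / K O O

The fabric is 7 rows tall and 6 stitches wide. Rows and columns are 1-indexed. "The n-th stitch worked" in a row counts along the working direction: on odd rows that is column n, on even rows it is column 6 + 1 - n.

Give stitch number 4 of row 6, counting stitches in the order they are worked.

== STITCH ==
O

Derivation:
Row 6 uses chart row ((6-1) mod 2)+1 = 2. Row 6 is even, so WS.
Chart row 2 tiled across columns 1-6: / K O O / K
WS: work from column 6 back to column 1 (reverse the tiled row), swapping K<->P (O and / unchanged).
Row 6 as worked: P / O O P /
Counting 4 along the worked row gives O.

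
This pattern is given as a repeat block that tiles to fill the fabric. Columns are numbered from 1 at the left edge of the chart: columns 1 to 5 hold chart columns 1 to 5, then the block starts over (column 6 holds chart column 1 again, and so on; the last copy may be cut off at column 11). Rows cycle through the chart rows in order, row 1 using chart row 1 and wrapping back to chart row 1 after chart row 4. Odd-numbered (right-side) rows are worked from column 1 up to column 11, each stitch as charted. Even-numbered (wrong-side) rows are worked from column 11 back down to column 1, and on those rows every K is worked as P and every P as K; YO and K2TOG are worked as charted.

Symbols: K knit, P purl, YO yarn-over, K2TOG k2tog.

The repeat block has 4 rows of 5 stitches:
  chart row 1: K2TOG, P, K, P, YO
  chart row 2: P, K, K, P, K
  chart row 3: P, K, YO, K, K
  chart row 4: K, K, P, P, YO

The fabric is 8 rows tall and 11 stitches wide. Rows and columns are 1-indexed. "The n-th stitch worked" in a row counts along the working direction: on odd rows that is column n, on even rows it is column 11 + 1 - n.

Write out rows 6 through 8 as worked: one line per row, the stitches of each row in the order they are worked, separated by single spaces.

Row 6: chart row 2, WS - tiled (columns 1-11): P K K P K P K K P K P; work from column 11 back to 1 with K<->P swapped.
Row 7: chart row 3, RS - tile across columns 1-11 and work as-is.
Row 8: chart row 4, WS - tiled (columns 1-11): K K P P YO K K P P YO K; work from column 11 back to 1 with K<->P swapped.

Result:
K P K P P K P K P P K
P K YO K K P K YO K K P
P YO K K P P YO K K P P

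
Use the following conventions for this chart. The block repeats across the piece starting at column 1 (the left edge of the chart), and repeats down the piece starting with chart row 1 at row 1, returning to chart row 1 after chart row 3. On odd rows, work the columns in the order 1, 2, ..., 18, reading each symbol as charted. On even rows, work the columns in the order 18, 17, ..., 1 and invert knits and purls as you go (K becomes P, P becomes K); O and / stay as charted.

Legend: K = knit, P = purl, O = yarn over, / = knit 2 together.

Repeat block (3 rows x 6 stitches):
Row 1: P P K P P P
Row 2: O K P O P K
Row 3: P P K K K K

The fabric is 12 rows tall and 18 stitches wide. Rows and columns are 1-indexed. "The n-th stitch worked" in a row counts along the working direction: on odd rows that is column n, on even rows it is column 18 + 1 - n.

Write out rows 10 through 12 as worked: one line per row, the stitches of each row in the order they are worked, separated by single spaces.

Rows as worked:
K K K P K K K K K P K K K K K P K K
O K P O P K O K P O P K O K P O P K
P P P P K K P P P P K K P P P P K K

Derivation:
Row 10: chart row 1, WS - tiled (columns 1-18): P P K P P P P P K P P P P P K P P P; work from column 18 back to 1 with K<->P swapped.
Row 11: chart row 2, RS - tile across columns 1-18 and work as-is.
Row 12: chart row 3, WS - tiled (columns 1-18): P P K K K K P P K K K K P P K K K K; work from column 18 back to 1 with K<->P swapped.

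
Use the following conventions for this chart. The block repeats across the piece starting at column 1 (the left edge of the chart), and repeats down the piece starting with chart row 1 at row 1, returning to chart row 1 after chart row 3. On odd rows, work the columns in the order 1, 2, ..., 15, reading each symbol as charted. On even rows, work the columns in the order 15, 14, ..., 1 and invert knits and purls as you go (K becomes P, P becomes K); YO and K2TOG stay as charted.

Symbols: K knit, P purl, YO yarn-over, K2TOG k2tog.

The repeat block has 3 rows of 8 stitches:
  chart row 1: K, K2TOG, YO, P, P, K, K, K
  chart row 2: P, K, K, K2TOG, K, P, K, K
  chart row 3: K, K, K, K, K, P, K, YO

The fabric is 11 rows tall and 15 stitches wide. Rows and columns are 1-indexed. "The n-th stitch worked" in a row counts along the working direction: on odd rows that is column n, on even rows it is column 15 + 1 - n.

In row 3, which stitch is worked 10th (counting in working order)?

Row 3: (3-1) mod 3 = 2, so use chart row 3. Odd row -> RS.
Chart row 3 tiled across columns 1-15: K K K K K P K YO K K K K K P K
RS row: no reversal, no swap; stitch n worked = column n.
Counting 10 along the worked row gives K.

Result:
K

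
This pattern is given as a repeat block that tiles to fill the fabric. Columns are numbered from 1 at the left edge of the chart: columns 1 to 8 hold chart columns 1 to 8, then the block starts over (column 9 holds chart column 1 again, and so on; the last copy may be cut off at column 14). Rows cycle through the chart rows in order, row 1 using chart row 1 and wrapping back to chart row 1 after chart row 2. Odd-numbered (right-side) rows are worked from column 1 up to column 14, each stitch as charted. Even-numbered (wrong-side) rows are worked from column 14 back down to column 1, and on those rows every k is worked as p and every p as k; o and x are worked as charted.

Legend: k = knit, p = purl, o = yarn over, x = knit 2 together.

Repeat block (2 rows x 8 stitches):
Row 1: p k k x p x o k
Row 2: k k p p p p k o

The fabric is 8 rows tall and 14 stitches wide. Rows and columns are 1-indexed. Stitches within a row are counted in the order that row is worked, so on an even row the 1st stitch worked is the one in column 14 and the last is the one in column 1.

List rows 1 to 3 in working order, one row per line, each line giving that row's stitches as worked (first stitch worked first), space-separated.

Row 1: chart row 1, RS - tile across columns 1-14 and work as-is.
Row 2: chart row 2, WS - tiled (columns 1-14): k k p p p p k o k k p p p p; work from column 14 back to 1 with k<->p swapped.
Row 3: chart row 1, RS - tile across columns 1-14 and work as-is.

== ROWS AS WORKED ==
p k k x p x o k p k k x p x
k k k k p p o p k k k k p p
p k k x p x o k p k k x p x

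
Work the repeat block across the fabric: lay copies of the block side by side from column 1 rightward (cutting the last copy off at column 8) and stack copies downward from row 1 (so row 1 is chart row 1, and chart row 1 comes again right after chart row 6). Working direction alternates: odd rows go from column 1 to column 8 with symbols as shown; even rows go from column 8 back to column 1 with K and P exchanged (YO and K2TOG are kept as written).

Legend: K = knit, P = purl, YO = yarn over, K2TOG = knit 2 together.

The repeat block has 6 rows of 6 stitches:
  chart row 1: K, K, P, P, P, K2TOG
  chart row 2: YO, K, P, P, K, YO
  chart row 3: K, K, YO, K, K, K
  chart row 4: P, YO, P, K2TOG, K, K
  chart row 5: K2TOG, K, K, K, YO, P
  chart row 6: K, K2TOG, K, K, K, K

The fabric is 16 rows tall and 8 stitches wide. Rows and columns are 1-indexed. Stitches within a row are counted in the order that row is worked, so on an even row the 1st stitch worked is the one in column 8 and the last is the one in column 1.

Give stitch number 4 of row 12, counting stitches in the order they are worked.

Result:
P

Derivation:
Row 12 uses chart row ((12-1) mod 6)+1 = 6. Row 12 is even, so WS.
Chart row 6 tiled across columns 1-8: K K2TOG K K K K K K2TOG
WS row: flip the tiled sequence (start at column 8) and apply K<->P; YO and K2TOG stay.
Row 12 as worked: K2TOG P P P P P K2TOG P
The 4th stitch worked is P.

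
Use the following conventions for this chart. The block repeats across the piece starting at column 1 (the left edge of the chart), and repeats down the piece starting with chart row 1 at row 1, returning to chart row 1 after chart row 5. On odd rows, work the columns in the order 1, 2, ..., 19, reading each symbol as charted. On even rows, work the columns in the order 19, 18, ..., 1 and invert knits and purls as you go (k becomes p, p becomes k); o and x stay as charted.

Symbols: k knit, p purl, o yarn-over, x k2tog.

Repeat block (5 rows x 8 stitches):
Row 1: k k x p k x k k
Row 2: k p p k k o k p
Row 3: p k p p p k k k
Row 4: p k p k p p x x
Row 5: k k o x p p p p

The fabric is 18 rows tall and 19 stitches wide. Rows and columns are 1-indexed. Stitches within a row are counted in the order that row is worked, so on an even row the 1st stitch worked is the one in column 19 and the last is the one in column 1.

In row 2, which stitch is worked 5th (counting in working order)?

Row 2 uses chart row ((2-1) mod 5)+1 = 2. Row 2 is even, so WS.
Chart row 2 tiled across columns 1-19: k p p k k o k p k p p k k o k p k p p
Wrong side: read the tiled row from column 19 down to 1 and exchange k with p (leave o, x).
Row 2 as worked: k k p k p o p p k k p k p o p p k k p
Counting 5 along the worked row gives p.

Stitch:
p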